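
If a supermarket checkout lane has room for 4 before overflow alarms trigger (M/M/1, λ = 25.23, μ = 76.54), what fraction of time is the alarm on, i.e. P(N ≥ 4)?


ρ = 25.23/76.54 = 0.3296
P(N ≥ n) = ρ^n = 0.3296^4 = 0.011806

Final: 0.011806


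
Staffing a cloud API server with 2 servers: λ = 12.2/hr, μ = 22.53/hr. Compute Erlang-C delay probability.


a = λ/μ = 0.5415; ρ = a/2 = 0.2708
P₀ = 0.573874 (from M/M/c formula)
C(c,a) = [a^c/(c!(1−ρ))]·P₀ = [0.29322/(2·0.7292)]·0.573874
= 0.20104·0.573874 = 0.115374

Final: 0.115374


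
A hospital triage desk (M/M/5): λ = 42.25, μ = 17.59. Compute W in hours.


a = 2.4019; ρ = 0.4804; P₀ = 0.088769
Lq = P₀·a^c·ρ/(c!(1−ρ)²) = 0.10522
Wq = Lq/λ = 0.10522/42.25 = 0.002491 hr
W = Wq + 1/μ = 0.002491 + 0.05685 = 0.05934 hr

Final: 0.05934 hr


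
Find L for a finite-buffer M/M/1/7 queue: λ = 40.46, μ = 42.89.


ρ = 40.46/42.89 = 0.9433
L = ρ[1 − (K+1)ρ^K + Kρ^(K+1)] / [(1−ρ)(1−ρ^(K+1))]
Numerator: 0.9433·(1 − 8·0.664797 + 7·0.627132) = 0.067494
Denominator: (0.05666)·(0.372868) = 0.021125
L = 0.067494/0.021125 = 3.1949

Final: 3.1949


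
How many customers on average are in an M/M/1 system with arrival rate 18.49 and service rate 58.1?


ρ = λ/μ = 18.49/58.1 = 0.3182
L = ρ/(1−ρ) = 0.3182/(1 − 0.3182) = 0.3182/0.6818 = 0.4668

Final: 0.4668


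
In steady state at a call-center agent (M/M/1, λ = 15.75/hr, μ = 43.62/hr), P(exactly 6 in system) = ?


ρ = 15.75/43.62 = 0.3611
P_n = (1−ρ)·ρ^n = (1 − 0.3611)·0.3611^6 = 0.6389·0.002216 = 0.001416

Final: 0.001416


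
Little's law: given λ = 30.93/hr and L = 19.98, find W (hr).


W = L/λ = 19.98/30.93 = 0.6460 hr

Final: 0.6460 hr


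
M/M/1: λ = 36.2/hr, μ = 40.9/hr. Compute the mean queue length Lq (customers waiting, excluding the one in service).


ρ = 36.2/40.9 = 0.8851
Lq = ρ²/(1−ρ) = 0.7834/0.1149 = 6.8170

Final: 6.8170


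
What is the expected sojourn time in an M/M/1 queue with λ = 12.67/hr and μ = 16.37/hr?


W = 1/(μ−λ) = 1/(16.37 − 12.67) = 1/3.70 = 0.2703 hr

Final: 0.2703 hr


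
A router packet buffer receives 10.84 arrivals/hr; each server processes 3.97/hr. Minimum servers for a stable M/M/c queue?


Stability requires cμ > λ ⇔ c > λ/μ.
λ/μ = 10.84/3.97 = 2.7305
Minimum integer c = ⌊2.7305⌋ + 1 = 3
Check: 3·3.97 = 11.91 > 10.84, while 2·3.97 = 7.94 ≤ 10.84

Final: 3 servers


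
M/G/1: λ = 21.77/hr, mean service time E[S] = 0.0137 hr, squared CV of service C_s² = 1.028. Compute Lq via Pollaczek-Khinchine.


ρ = λ·E[S] = 21.77·0.0137 = 0.2982
Lq = ρ²(1+C_s²)/(2(1−ρ)) = 0.08895·(1+1.028)/(2·0.7018)
= 0.08895·2.0280/1.4035 = 0.12853

Final: 0.12853


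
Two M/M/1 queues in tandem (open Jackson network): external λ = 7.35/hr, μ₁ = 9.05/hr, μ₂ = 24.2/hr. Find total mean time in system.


Each node sees arrival rate λ = 7.35/hr (tandem ⇒ throughput preserved).
W₁ = 1/(μ₁−λ) = 1/(9.05−7.35) = 0.58824 hr
W₂ = 1/(μ₂−λ) = 1/(24.2−7.35) = 0.05935 hr
W_total = W₁ + W₂ = 0.58824 + 0.05935 = 0.64758 hr

Final: 0.64758 hr


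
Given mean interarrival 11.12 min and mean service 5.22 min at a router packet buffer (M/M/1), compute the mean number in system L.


λ = 60/11.12 = 5.3957 /hr
μ = 60/5.22 = 11.4943 /hr
ρ = λ/μ = 5.3957/11.4943 = 0.4694
L = ρ/(1−ρ) = 0.4694/0.5306 = 0.8847

Final: 0.8847


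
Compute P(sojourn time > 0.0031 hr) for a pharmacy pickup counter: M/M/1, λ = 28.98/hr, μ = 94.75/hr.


W ~ Exponential(μ−λ) for M/M/1.
μ − λ = 94.75 − 28.98 = 65.7700
P(W > t) = e^{−(μ−λ)t} = e^{−0.2039} = 0.815555

Final: 0.815555


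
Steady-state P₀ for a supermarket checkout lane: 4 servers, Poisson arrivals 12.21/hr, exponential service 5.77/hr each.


a = λ/μ = 12.21/5.77 = 2.1161; ρ = a/c = 0.5290
Σ_{k=0}^{3} a^k/k! (terms k=0..3) = 1.00000 + 2.11612 + 2.23898 + 1.57931 = 6.93441
Tail: a^4/(4!(1−ρ)) = 20.05208/(24·0.4710) = 1.77400
P₀ = 1/(6.93441 + 1.77400) = 1/8.70841 = 0.114832

Final: 0.114832


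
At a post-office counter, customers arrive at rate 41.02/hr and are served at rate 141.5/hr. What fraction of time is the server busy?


ρ = λ/μ = 41.02/141.5 = 0.2899

Final: 0.2899


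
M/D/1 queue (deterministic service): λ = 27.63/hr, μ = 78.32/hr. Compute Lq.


ρ = 27.63/78.32 = 0.3528
M/D/1: Lq = ρ²/(2(1−ρ)) = 0.1245/(2·0.6472) = 0.09615

Final: 0.09615


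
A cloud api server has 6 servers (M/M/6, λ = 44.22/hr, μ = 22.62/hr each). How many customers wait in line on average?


a = λ/μ = 1.9549; ρ = a/6 = 0.3258
P₀ = 0.141395
Lq = P₀·a^c·ρ / (c!·(1−ρ)²) = 0.141395·55.81576·0.3258/(720·0.45452)
= 0.007857

Final: 0.007857


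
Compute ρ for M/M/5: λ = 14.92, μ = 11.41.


ρ = λ/(cμ) = 14.92/(5·11.41) = 14.92/57.05 = 0.2615

Final: 0.2615


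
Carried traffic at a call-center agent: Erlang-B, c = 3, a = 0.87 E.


B(3,0.87) = 0.046540 (Erlang-B)
Carried load = a(1 − B) = 0.87·(1 − 0.046540) = 0.87·0.953460 = 0.8295 E

Final: 0.8295 Erlangs


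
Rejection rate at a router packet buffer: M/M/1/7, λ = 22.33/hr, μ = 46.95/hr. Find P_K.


ρ = λ/μ = 22.33/46.95 = 0.4756
P_K = (1−ρ)ρ^K/(1−ρ^(K+1)) = (0.5244·0.005505)/(1 − 0.002618)
= 0.002887/0.997382 = 0.002894

Final: 0.002894


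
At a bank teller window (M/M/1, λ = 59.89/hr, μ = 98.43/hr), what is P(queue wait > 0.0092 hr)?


ρ = 59.89/98.43 = 0.6085
P(Wq > t) = ρ·e^{−(μ−λ)t} = 0.6085·e^{−0.3546}
= 0.6085·0.701476 = 0.426815

Final: 0.426815


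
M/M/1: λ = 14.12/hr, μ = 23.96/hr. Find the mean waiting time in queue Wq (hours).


ρ = 14.12/23.96 = 0.5893
Wq = ρ/(μ−λ) = 0.5893/(23.96 − 14.12) = 0.5893/9.84 = 0.05989 hr

Final: 0.05989 hr


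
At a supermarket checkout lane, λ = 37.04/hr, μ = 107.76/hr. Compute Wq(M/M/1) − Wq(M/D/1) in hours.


ρ = 37.04/107.76 = 0.3437
Wq(M/M/1) = ρ/(μ−λ) = 0.3437/70.72 = 0.004860 hr
Wq(M/D/1) = ρ/(2(μ−λ)) = 0.002430 hr
Savings = 0.004860 − 0.002430 = 0.002430 hr

Final: 0.002430 hr


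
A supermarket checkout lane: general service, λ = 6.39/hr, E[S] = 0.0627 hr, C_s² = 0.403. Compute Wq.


ρ = λ·E[S] = 6.39·0.0627 = 0.4007
E[S²] = E[S]²(1+C_s²) = 0.0627²·(1+0.403) = 0.005516
Wq = λ·E[S²]/(2(1−ρ)) = 6.39·0.005516/(2·0.5993) = 0.02940 hr

Final: 0.02940 hr


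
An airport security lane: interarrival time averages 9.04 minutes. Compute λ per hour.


λ = 1/(interarrival time) in consistent units.
1 hour = 60 min, so λ = 60/9.04 = 6.6372 per hour

Final: 6.6372 /hr


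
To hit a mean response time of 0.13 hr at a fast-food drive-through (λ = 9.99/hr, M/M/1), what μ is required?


W = 1/(μ−λ) ⇒ μ − λ = 1/W = 1/0.13 = 7.6923
μ = λ + 1/W = 9.99 + 7.6923 = 17.6823 per hr

Final: 17.6823 /hr


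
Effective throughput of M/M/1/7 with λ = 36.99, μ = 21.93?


ρ = 1.6867; P_K = (1−ρ)ρ^7/(1−ρ^8) = 0.413447
λ_eff = λ(1 − P_K) = 36.99·(1 − 0.413447) = 36.99·0.586553 = 21.6966 /hr

Final: 21.6966 /hr


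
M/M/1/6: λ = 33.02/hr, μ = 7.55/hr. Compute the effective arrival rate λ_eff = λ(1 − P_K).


ρ = 4.3735; P_K = (1−ρ)ρ^6/(1−ρ^7) = 0.771376
λ_eff = λ(1 − P_K) = 33.02·(1 − 0.771376) = 33.02·0.228624 = 7.5492 /hr

Final: 7.5492 /hr


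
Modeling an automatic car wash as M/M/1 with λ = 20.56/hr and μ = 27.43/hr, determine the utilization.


ρ = λ/μ = 20.56/27.43 = 0.7495

Final: 0.7495


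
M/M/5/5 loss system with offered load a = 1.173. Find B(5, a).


B(c,a) = (a^c/c!) / Σ_{k=0}^{c} a^k/k!
a^5/5! = 0.018506
Σ terms (k=0..5): 1.00000 + 1.17300 + 0.68796 + 0.26899 + 0.07888 + 0.01851 = 3.227347
B = 0.018506/3.227347 = 0.005734

Final: 0.005734


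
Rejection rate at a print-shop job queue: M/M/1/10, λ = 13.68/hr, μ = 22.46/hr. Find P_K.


ρ = λ/μ = 13.68/22.46 = 0.6091
P_K = (1−ρ)ρ^K/(1−ρ^(K+1)) = (0.3909·0.007027)/(1 − 0.004280)
= 0.002747/0.995720 = 0.002759

Final: 0.002759


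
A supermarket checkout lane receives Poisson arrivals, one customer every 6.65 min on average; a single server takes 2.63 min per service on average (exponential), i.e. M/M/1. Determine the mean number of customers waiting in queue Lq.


λ = 60/6.65 = 9.0226 /hr
μ = 60/2.63 = 22.8137 /hr
ρ = λ/μ = 9.0226/22.8137 = 0.3955
Lq = ρ²/(1−ρ) = 0.1564/0.6045 = 0.2587

Final: 0.2587


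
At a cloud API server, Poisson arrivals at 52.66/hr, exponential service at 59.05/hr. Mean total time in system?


W = 1/(μ−λ) = 1/(59.05 − 52.66) = 1/6.39 = 0.1565 hr

Final: 0.1565 hr


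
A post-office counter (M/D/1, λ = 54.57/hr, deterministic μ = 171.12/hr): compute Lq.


ρ = 54.57/171.12 = 0.3189
M/D/1: Lq = ρ²/(2(1−ρ)) = 0.1017/(2·0.6811) = 0.07466

Final: 0.07466


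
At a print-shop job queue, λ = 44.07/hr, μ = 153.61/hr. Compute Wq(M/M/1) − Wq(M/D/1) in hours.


ρ = 44.07/153.61 = 0.2869
Wq(M/M/1) = ρ/(μ−λ) = 0.2869/109.54 = 0.002619 hr
Wq(M/D/1) = ρ/(2(μ−λ)) = 0.001310 hr
Savings = 0.002619 − 0.001310 = 0.001310 hr

Final: 0.001310 hr


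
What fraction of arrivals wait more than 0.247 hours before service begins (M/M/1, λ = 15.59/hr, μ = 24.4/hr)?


ρ = 15.59/24.4 = 0.6389
P(Wq > t) = ρ·e^{−(μ−λ)t} = 0.6389·e^{−2.1761}
= 0.6389·0.113487 = 0.072511

Final: 0.072511


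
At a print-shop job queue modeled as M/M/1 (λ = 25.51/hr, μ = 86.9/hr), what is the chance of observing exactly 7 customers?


ρ = 25.51/86.9 = 0.2936
P_n = (1−ρ)·ρ^n = (1 − 0.2936)·0.2936^7 = 0.7064·0.0001879 = 0.0001327

Final: 0.0001327


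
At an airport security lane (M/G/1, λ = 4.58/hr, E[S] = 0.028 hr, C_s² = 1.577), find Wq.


ρ = λ·E[S] = 4.58·0.028 = 0.1282
E[S²] = E[S]²(1+C_s²) = 0.028²·(1+1.577) = 0.002020
Wq = λ·E[S²]/(2(1−ρ)) = 4.58·0.002020/(2·0.8718) = 0.005307 hr

Final: 0.005307 hr


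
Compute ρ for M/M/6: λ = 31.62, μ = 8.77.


ρ = λ/(cμ) = 31.62/(6·8.77) = 31.62/52.62 = 0.6009

Final: 0.6009


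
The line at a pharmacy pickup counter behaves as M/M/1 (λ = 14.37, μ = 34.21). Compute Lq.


ρ = 14.37/34.21 = 0.4201
Lq = ρ²/(1−ρ) = 0.1764/0.5799 = 0.3042

Final: 0.3042


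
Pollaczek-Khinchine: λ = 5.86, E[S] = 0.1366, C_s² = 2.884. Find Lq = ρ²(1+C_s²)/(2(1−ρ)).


ρ = λ·E[S] = 5.86·0.1366 = 0.8005
Lq = ρ²(1+C_s²)/(2(1−ρ)) = 0.6408·(1+2.884)/(2·0.1995)
= 0.6408·3.8840/0.3990 = 6.23664

Final: 6.23664


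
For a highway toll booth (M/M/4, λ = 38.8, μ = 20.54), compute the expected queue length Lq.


a = λ/μ = 1.8890; ρ = a/4 = 0.4722
P₀ = 0.147019
Lq = P₀·a^c·ρ / (c!·(1−ρ)²) = 0.147019·12.73284·0.4722/(24·0.27852)
= 0.13225

Final: 0.13225


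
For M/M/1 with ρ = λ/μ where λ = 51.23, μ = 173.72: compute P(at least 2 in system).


ρ = 51.23/173.72 = 0.2949
P(N ≥ n) = ρ^n = 0.2949^2 = 0.086966

Final: 0.086966


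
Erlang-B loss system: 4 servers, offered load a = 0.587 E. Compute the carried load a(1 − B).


B(4,0.587) = 0.002751 (Erlang-B)
Carried load = a(1 − B) = 0.587·(1 − 0.002751) = 0.587·0.997249 = 0.5854 E

Final: 0.5854 Erlangs


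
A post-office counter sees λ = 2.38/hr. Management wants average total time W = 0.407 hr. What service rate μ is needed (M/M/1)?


W = 1/(μ−λ) ⇒ μ − λ = 1/W = 1/0.407 = 2.4570
μ = λ + 1/W = 2.38 + 2.4570 = 4.8370 per hr

Final: 4.8370 /hr


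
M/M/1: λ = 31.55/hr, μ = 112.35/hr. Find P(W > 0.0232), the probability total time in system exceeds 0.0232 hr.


W ~ Exponential(μ−λ) for M/M/1.
μ − λ = 112.35 − 31.55 = 80.8000
P(W > t) = e^{−(μ−λ)t} = e^{−1.8746} = 0.153422

Final: 0.153422


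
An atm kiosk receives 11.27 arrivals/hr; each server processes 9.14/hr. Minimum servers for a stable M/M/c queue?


Stability requires cμ > λ ⇔ c > λ/μ.
λ/μ = 11.27/9.14 = 1.2330
Minimum integer c = ⌊1.2330⌋ + 1 = 2
Check: 2·9.14 = 18.28 > 11.27, while 1·9.14 = 9.14 ≤ 11.27

Final: 2 servers


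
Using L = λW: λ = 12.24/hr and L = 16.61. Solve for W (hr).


W = L/λ = 16.61/12.24 = 1.3570 hr

Final: 1.3570 hr


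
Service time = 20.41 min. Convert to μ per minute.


μ = 1/(service time) in consistent units.
1 minute = 1 min, so μ = 1/20.41 = 0.04900 per minute

Final: 0.04900 /min


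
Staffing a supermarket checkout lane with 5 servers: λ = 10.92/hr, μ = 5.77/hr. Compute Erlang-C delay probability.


a = λ/μ = 1.8925; ρ = a/5 = 0.3785
P₀ = 0.149852 (from M/M/c formula)
C(c,a) = [a^c/(c!(1−ρ))]·P₀ = [24.27919/(120·0.6215)]·0.149852
= 0.32555·0.149852 = 0.048784

Final: 0.048784


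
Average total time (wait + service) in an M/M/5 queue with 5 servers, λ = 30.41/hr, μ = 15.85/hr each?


a = 1.9186; ρ = 0.3837; P₀ = 0.145935
Lq = P₀·a^c·ρ/(c!(1−ρ)²) = 0.03194
Wq = Lq/λ = 0.03194/30.41 = 0.001050 hr
W = Wq + 1/μ = 0.001050 + 0.06309 = 0.06414 hr

Final: 0.06414 hr


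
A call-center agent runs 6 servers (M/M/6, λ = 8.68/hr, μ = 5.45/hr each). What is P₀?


a = λ/μ = 8.68/5.45 = 1.5927; ρ = a/c = 0.2654
Σ_{k=0}^{5} a^k/k! (terms k=0..5) = 1.00000 + 1.59266 + 1.26828 + 0.67332 + 0.26809 + 0.08540 = 4.88775
Tail: a^6/(6!(1−ρ)) = 16.32072/(720·0.7346) = 0.03086
P₀ = 1/(4.88775 + 0.03086) = 1/4.91860 = 0.203310

Final: 0.203310


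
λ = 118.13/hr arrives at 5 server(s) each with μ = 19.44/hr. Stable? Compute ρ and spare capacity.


Total capacity cμ = 5·19.44 = 97.20/hr
ρ = λ/(cμ) = 118.13/97.20 = 1.2153
Stable ⇔ ρ < 1: NO
Spare capacity = cμ − λ = 97.20 − 118.13 = -20.93/hr

Final: ρ = 1.2153; unstable; margin = -20.93/hr


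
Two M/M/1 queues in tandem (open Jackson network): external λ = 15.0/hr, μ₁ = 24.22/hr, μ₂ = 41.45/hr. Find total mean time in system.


Each node sees arrival rate λ = 15.0/hr (tandem ⇒ throughput preserved).
W₁ = 1/(μ₁−λ) = 1/(24.22−15.0) = 0.10846 hr
W₂ = 1/(μ₂−λ) = 1/(41.45−15.0) = 0.03781 hr
W_total = W₁ + W₂ = 0.10846 + 0.03781 = 0.14627 hr

Final: 0.14627 hr


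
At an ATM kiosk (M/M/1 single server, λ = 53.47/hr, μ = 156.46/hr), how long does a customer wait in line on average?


ρ = 53.47/156.46 = 0.3417
Wq = ρ/(μ−λ) = 0.3417/(156.46 − 53.47) = 0.3417/102.99 = 0.003318 hr

Final: 0.003318 hr


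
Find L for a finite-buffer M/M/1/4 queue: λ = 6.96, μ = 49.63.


ρ = 6.96/49.63 = 0.1402
L = ρ[1 − (K+1)ρ^K + Kρ^(K+1)] / [(1−ρ)(1−ρ^(K+1))]
Numerator: 0.1402·(1 − 5·0.0003868 + 4·0.00005424) = 0.139997
Denominator: (0.8598)·(0.999946) = 0.859716
L = 0.139997/0.859716 = 0.1628

Final: 0.1628


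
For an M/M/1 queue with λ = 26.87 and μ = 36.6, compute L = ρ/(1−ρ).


ρ = λ/μ = 26.87/36.6 = 0.7342
L = ρ/(1−ρ) = 0.7342/(1 − 0.7342) = 0.7342/0.2658 = 2.7616

Final: 2.7616


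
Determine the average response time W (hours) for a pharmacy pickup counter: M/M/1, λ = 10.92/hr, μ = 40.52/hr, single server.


W = 1/(μ−λ) = 1/(40.52 − 10.92) = 1/29.60 = 0.03378 hr

Final: 0.03378 hr


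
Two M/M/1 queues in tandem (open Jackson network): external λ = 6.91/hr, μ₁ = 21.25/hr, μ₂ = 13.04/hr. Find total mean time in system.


Each node sees arrival rate λ = 6.91/hr (tandem ⇒ throughput preserved).
W₁ = 1/(μ₁−λ) = 1/(21.25−6.91) = 0.06974 hr
W₂ = 1/(μ₂−λ) = 1/(13.04−6.91) = 0.16313 hr
W_total = W₁ + W₂ = 0.06974 + 0.16313 = 0.23287 hr

Final: 0.23287 hr


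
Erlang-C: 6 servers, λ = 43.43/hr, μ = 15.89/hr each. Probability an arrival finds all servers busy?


a = λ/μ = 2.7332; ρ = a/6 = 0.4555
P₀ = 0.064389 (from M/M/c formula)
C(c,a) = [a^c/(c!(1−ρ))]·P₀ = [416.86515/(720·0.5445)]·0.064389
= 1.06338·0.064389 = 0.068469

Final: 0.068469


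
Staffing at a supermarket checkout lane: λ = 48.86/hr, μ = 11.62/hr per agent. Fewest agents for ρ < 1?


Stability requires cμ > λ ⇔ c > λ/μ.
λ/μ = 48.86/11.62 = 4.2048
Minimum integer c = ⌊4.2048⌋ + 1 = 5
Check: 5·11.62 = 58.10 > 48.86, while 4·11.62 = 46.48 ≤ 48.86

Final: 5 servers


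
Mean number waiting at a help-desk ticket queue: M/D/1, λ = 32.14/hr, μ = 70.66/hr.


ρ = 32.14/70.66 = 0.4549
M/D/1: Lq = ρ²/(2(1−ρ)) = 0.2069/(2·0.5451) = 0.18976

Final: 0.18976


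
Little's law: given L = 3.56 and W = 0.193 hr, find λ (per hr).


λ = L/W = 3.56/0.193 = 18.4456 /hr

Final: 18.4456 /hr


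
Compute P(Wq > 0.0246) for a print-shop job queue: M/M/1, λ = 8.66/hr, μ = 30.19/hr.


ρ = 8.66/30.19 = 0.2868
P(Wq > t) = ρ·e^{−(μ−λ)t} = 0.2868·e^{−0.5296}
= 0.2868·0.588818 = 0.168902

Final: 0.168902


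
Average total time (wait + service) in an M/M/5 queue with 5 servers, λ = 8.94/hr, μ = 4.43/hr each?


a = 2.0181; ρ = 0.4036; P₀ = 0.131876
Lq = P₀·a^c·ρ/(c!(1−ρ)²) = 0.04174
Wq = Lq/λ = 0.04174/8.94 = 0.004669 hr
W = Wq + 1/μ = 0.004669 + 0.22573 = 0.23040 hr

Final: 0.23040 hr


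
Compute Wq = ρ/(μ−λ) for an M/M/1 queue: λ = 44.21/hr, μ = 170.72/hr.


ρ = 44.21/170.72 = 0.2590
Wq = ρ/(μ−λ) = 0.2590/(170.72 − 44.21) = 0.2590/126.51 = 0.002047 hr

Final: 0.002047 hr


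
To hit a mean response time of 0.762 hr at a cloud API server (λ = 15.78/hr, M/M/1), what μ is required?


W = 1/(μ−λ) ⇒ μ − λ = 1/W = 1/0.762 = 1.3123
μ = λ + 1/W = 15.78 + 1.3123 = 17.0923 per hr

Final: 17.0923 /hr


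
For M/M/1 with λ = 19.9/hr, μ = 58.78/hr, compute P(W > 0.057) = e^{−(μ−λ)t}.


W ~ Exponential(μ−λ) for M/M/1.
μ − λ = 58.78 − 19.9 = 38.8800
P(W > t) = e^{−(μ−λ)t} = e^{−2.2162} = 0.109027

Final: 0.109027


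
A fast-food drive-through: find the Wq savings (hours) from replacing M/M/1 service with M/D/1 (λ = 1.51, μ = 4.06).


ρ = 1.51/4.06 = 0.3719
Wq(M/M/1) = ρ/(μ−λ) = 0.3719/2.55 = 0.14585 hr
Wq(M/D/1) = ρ/(2(μ−λ)) = 0.07293 hr
Savings = 0.14585 − 0.07293 = 0.07293 hr

Final: 0.07293 hr


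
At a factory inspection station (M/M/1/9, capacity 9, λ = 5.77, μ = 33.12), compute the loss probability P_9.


ρ = λ/μ = 5.77/33.12 = 0.1742
P_K = (1−ρ)ρ^K/(1−ρ^(K+1)) = (0.8258·0.0000001478)/(1 − 0.00000002575)
= 0.0000001221/1.000000 = 0.0000001221

Final: 0.0000001221


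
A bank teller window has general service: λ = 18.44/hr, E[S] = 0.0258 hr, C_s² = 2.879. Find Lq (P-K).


ρ = λ·E[S] = 18.44·0.0258 = 0.4758
Lq = ρ²(1+C_s²)/(2(1−ρ)) = 0.2263·(1+2.879)/(2·0.5242)
= 0.2263·3.8790/1.0485 = 0.83736

Final: 0.83736


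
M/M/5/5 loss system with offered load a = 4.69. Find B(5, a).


B(c,a) = (a^c/c!) / Σ_{k=0}^{c} a^k/k!
a^5/5! = 18.909627
Σ terms (k=0..5): 1.00000 + 4.69000 + 10.99805 + 17.19362 + 20.15952 + 18.90963 = 72.950813
B = 18.909627/72.950813 = 0.259211

Final: 0.259211


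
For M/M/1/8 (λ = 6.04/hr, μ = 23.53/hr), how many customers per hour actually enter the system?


ρ = 0.2567; P_K = (1−ρ)ρ^8/(1−ρ^9) = 0.00001401
λ_eff = λ(1 − P_K) = 6.04·(1 − 0.00001401) = 6.04·0.999986 = 6.0399 /hr

Final: 6.0399 /hr


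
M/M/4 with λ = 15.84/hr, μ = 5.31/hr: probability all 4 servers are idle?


a = λ/μ = 15.84/5.31 = 2.9831; ρ = a/c = 0.7458
Σ_{k=0}^{3} a^k/k! (terms k=0..3) = 1.00000 + 2.98305 + 4.44930 + 4.42416 = 12.85651
Tail: a^4/(4!(1−ρ)) = 79.18495/(24·0.2542) = 12.97753
P₀ = 1/(12.85651 + 12.97753) = 1/25.83404 = 0.038709

Final: 0.038709


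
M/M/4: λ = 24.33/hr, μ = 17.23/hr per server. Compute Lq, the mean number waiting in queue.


a = λ/μ = 1.4121; ρ = a/4 = 0.3530
P₀ = 0.241875
Lq = P₀·a^c·ρ / (c!·(1−ρ)²) = 0.241875·3.97583·0.3530/(24·0.41859)
= 0.03379

Final: 0.03379


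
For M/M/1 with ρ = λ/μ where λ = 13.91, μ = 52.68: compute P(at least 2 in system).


ρ = 13.91/52.68 = 0.2640
P(N ≥ n) = ρ^n = 0.2640^2 = 0.069721

Final: 0.069721


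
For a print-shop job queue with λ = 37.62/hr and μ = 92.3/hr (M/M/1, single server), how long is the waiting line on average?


ρ = 37.62/92.3 = 0.4076
Lq = ρ²/(1−ρ) = 0.1661/0.5924 = 0.2804

Final: 0.2804


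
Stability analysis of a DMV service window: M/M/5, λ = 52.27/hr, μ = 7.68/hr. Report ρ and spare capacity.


Total capacity cμ = 5·7.68 = 38.40/hr
ρ = λ/(cμ) = 52.27/38.40 = 1.3612
Stable ⇔ ρ < 1: NO
Spare capacity = cμ − λ = 38.40 − 52.27 = -13.87/hr

Final: ρ = 1.3612; unstable; margin = -13.87/hr


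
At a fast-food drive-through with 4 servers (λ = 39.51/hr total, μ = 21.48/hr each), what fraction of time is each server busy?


ρ = λ/(cμ) = 39.51/(4·21.48) = 39.51/85.92 = 0.4598

Final: 0.4598


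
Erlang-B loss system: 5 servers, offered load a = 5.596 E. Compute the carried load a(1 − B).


B(5,5.596) = 0.331259 (Erlang-B)
Carried load = a(1 − B) = 5.596·(1 − 0.331259) = 5.596·0.668741 = 3.7423 E

Final: 3.7423 Erlangs


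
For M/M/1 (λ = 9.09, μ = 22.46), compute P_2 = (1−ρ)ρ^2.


ρ = 9.09/22.46 = 0.4047
P_n = (1−ρ)·ρ^n = (1 − 0.4047)·0.4047^2 = 0.5953·0.163798 = 0.097506

Final: 0.097506


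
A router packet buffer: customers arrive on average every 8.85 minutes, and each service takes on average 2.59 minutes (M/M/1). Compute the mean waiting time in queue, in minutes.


λ = 60/8.85 = 6.7797 /hr
μ = 60/2.59 = 23.1660 /hr
ρ = λ/μ = 6.7797/23.1660 = 0.2927
Wq = ρ/(μ−λ) = 0.2927/(23.1660−6.7797) = 0.01786 hr
In minutes: 0.01786·60 = 1.072 min

Final: 1.072 min


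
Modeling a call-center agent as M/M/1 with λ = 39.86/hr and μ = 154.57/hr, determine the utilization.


ρ = λ/μ = 39.86/154.57 = 0.2579

Final: 0.2579


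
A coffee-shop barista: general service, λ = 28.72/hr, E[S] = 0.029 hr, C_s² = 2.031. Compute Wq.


ρ = λ·E[S] = 28.72·0.029 = 0.8329
E[S²] = E[S]²(1+C_s²) = 0.029²·(1+2.031) = 0.002549
Wq = λ·E[S²]/(2(1−ρ)) = 28.72·0.002549/(2·0.1671) = 0.21903 hr

Final: 0.21903 hr


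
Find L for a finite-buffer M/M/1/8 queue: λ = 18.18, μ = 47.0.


ρ = 18.18/47.0 = 0.3868
L = ρ[1 − (K+1)ρ^K + Kρ^(K+1)] / [(1−ρ)(1−ρ^(K+1))]
Numerator: 0.3868·(1 − 9·0.0005012 + 8·0.0001938) = 0.385664
Denominator: (0.6132)·(0.999806) = 0.613073
L = 0.385664/0.613073 = 0.6291

Final: 0.6291


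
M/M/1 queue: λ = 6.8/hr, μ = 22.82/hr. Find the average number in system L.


ρ = λ/μ = 6.8/22.82 = 0.2980
L = ρ/(1−ρ) = 0.2980/(1 − 0.2980) = 0.2980/0.7020 = 0.4245

Final: 0.4245


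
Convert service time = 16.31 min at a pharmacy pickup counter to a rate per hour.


μ = 1/(service time) in consistent units.
1 hour = 60 min, so μ = 60/16.31 = 3.6787 per hour

Final: 3.6787 /hr


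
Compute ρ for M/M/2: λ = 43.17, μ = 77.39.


ρ = λ/(cμ) = 43.17/(2·77.39) = 43.17/154.78 = 0.2789

Final: 0.2789


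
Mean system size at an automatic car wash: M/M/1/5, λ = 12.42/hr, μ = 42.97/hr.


ρ = 12.42/42.97 = 0.2890
L = ρ[1 − (K+1)ρ^K + Kρ^(K+1)] / [(1−ρ)(1−ρ^(K+1))]
Numerator: 0.2890·(1 − 6·0.002017 + 5·0.0005831) = 0.286383
Denominator: (0.7110)·(0.999417) = 0.710547
L = 0.286383/0.710547 = 0.4030

Final: 0.4030


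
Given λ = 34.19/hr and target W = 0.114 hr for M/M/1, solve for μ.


W = 1/(μ−λ) ⇒ μ − λ = 1/W = 1/0.114 = 8.7719
μ = λ + 1/W = 34.19 + 8.7719 = 42.9619 per hr

Final: 42.9619 /hr


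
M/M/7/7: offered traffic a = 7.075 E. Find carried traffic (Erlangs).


B(7,7.075) = 0.253503 (Erlang-B)
Carried load = a(1 − B) = 7.075·(1 − 0.253503) = 7.075·0.746497 = 5.2815 E

Final: 5.2815 Erlangs


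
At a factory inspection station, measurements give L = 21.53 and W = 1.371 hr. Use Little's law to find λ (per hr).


λ = L/W = 21.53/1.371 = 15.7039 /hr

Final: 15.7039 /hr


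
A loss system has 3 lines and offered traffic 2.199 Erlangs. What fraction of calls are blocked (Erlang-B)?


B(c,a) = (a^c/c!) / Σ_{k=0}^{c} a^k/k!
a^3/3! = 1.772248
Σ terms (k=0..3): 1.00000 + 2.19900 + 2.41780 + 1.77225 = 7.389048
B = 1.772248/7.389048 = 0.239848

Final: 0.239848


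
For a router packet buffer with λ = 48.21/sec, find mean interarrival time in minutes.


Mean interarrival time = 1/λ = 1/48.21 second = 0.02074 second
In minutes: 0.02074 × 0.0166667 = 0.0003457 min

Final: 0.0003457 min


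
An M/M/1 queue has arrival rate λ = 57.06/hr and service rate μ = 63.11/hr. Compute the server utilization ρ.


ρ = λ/μ = 57.06/63.11 = 0.9041

Final: 0.9041


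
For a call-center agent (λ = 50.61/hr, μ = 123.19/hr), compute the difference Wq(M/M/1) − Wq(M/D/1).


ρ = 50.61/123.19 = 0.4108
Wq(M/M/1) = ρ/(μ−λ) = 0.4108/72.58 = 0.005660 hr
Wq(M/D/1) = ρ/(2(μ−λ)) = 0.002830 hr
Savings = 0.005660 − 0.002830 = 0.002830 hr

Final: 0.002830 hr


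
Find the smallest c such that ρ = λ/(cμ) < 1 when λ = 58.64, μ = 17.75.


Stability requires cμ > λ ⇔ c > λ/μ.
λ/μ = 58.64/17.75 = 3.3037
Minimum integer c = ⌊3.3037⌋ + 1 = 4
Check: 4·17.75 = 71.00 > 58.64, while 3·17.75 = 53.25 ≤ 58.64

Final: 4 servers


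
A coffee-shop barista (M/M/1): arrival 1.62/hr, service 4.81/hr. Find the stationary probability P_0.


ρ = 1.62/4.81 = 0.3368
P_n = (1−ρ)·ρ^n = (1 − 0.3368)·0.3368^0 = 0.6632·1.000000 = 0.663202

Final: 0.663202


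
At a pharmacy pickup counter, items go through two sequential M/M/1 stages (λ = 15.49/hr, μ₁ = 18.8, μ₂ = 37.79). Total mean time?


Each node sees arrival rate λ = 15.49/hr (tandem ⇒ throughput preserved).
W₁ = 1/(μ₁−λ) = 1/(18.8−15.49) = 0.30211 hr
W₂ = 1/(μ₂−λ) = 1/(37.79−15.49) = 0.04484 hr
W_total = W₁ + W₂ = 0.30211 + 0.04484 = 0.34696 hr

Final: 0.34696 hr


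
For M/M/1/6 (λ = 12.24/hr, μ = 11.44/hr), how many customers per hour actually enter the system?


ρ = 1.0699; P_K = (1−ρ)ρ^6/(1−ρ^7) = 0.173383
λ_eff = λ(1 − P_K) = 12.24·(1 − 0.173383) = 12.24·0.826617 = 10.1178 /hr

Final: 10.1178 /hr


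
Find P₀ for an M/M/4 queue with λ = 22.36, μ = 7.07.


a = λ/μ = 22.36/7.07 = 3.1627; ρ = a/c = 0.7907
Σ_{k=0}^{3} a^k/k! (terms k=0..3) = 1.00000 + 3.16266 + 5.00121 + 5.27237 = 14.43624
Tail: a^4/(4!(1−ρ)) = 100.04826/(24·0.2093) = 19.91389
P₀ = 1/(14.43624 + 19.91389) = 1/34.35012 = 0.029112

Final: 0.029112


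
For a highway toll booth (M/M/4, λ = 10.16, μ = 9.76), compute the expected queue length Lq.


a = λ/μ = 1.0410; ρ = a/4 = 0.2602
P₀ = 0.352490
Lq = P₀·a^c·ρ / (c!·(1−ρ)²) = 0.352490·1.17429·0.2602/(24·0.54724)
= 0.008202

Final: 0.008202


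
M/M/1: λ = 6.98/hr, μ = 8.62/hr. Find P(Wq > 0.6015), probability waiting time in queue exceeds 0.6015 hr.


ρ = 6.98/8.62 = 0.8097
P(Wq > t) = ρ·e^{−(μ−λ)t} = 0.8097·e^{−0.9865}
= 0.8097·0.372894 = 0.301949

Final: 0.301949


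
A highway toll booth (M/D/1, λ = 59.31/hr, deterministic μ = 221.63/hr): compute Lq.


ρ = 59.31/221.63 = 0.2676
M/D/1: Lq = ρ²/(2(1−ρ)) = 0.07161/(2·0.7324) = 0.04889

Final: 0.04889


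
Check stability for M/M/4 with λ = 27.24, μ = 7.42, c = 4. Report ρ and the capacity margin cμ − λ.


Total capacity cμ = 4·7.42 = 29.68/hr
ρ = λ/(cμ) = 27.24/29.68 = 0.9178
Stable ⇔ ρ < 1: YES
Spare capacity = cμ − λ = 29.68 − 27.24 = 2.44/hr

Final: ρ = 0.9178; stable; margin = 2.44/hr


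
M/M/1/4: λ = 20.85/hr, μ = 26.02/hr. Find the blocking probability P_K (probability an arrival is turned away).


ρ = λ/μ = 20.85/26.02 = 0.8013
P_K = (1−ρ)ρ^K/(1−ρ^(K+1)) = (0.1987·0.412283)/(1 − 0.330365)
= 0.081918/0.669635 = 0.122332

Final: 0.122332


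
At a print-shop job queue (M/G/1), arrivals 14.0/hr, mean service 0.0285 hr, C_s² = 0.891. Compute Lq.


ρ = λ·E[S] = 14.0·0.0285 = 0.3990
Lq = ρ²(1+C_s²)/(2(1−ρ)) = 0.1592·(1+0.891)/(2·0.6010)
= 0.1592·1.8910/1.2020 = 0.25046

Final: 0.25046


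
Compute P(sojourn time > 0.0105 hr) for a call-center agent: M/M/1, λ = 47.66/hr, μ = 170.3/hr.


W ~ Exponential(μ−λ) for M/M/1.
μ − λ = 170.3 − 47.66 = 122.6400
P(W > t) = e^{−(μ−λ)t} = e^{−1.2877} = 0.275899

Final: 0.275899


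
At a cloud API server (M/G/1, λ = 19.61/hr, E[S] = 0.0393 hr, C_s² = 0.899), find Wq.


ρ = λ·E[S] = 19.61·0.0393 = 0.7707
E[S²] = E[S]²(1+C_s²) = 0.0393²·(1+0.899) = 0.002933
Wq = λ·E[S²]/(2(1−ρ)) = 19.61·0.002933/(2·0.2293) = 0.12540 hr

Final: 0.12540 hr


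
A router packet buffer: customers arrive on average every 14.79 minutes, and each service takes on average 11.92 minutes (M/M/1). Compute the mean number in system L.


λ = 60/14.79 = 4.0568 /hr
μ = 60/11.92 = 5.0336 /hr
ρ = λ/μ = 4.0568/5.0336 = 0.8059
L = ρ/(1−ρ) = 0.8059/0.1941 = 4.1533

Final: 4.1533


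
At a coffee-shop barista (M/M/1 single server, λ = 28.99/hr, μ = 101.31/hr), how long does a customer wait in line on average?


ρ = 28.99/101.31 = 0.2862
Wq = ρ/(μ−λ) = 0.2862/(101.31 − 28.99) = 0.2862/72.32 = 0.003957 hr

Final: 0.003957 hr


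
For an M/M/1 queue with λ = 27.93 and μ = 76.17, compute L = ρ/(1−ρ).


ρ = λ/μ = 27.93/76.17 = 0.3667
L = ρ/(1−ρ) = 0.3667/(1 − 0.3667) = 0.3667/0.6333 = 0.5790

Final: 0.5790


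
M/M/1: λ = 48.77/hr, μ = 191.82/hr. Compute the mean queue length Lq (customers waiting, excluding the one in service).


ρ = 48.77/191.82 = 0.2542
Lq = ρ²/(1−ρ) = 0.06464/0.7458 = 0.08668

Final: 0.08668


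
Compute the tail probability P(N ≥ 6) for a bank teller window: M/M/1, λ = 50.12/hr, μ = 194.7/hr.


ρ = 50.12/194.7 = 0.2574
P(N ≥ n) = ρ^n = 0.2574^6 = 0.0002910

Final: 0.0002910


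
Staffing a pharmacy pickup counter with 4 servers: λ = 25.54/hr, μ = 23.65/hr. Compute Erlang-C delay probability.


a = λ/μ = 1.0799; ρ = a/4 = 0.2700
P₀ = 0.338919 (from M/M/c formula)
C(c,a) = [a^c/(c!(1−ρ))]·P₀ = [1.36006/(24·0.7300)]·0.338919
= 0.07763·0.338919 = 0.026309

Final: 0.026309


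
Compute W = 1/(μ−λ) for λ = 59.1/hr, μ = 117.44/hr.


W = 1/(μ−λ) = 1/(117.44 − 59.1) = 1/58.34 = 0.01714 hr

Final: 0.01714 hr


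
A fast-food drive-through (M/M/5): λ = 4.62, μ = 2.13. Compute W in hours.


a = 2.1690; ρ = 0.4338; P₀ = 0.112983
Lq = P₀·a^c·ρ/(c!(1−ρ)²) = 0.06116
Wq = Lq/λ = 0.06116/4.62 = 0.01324 hr
W = Wq + 1/μ = 0.01324 + 0.46948 = 0.48272 hr

Final: 0.48272 hr


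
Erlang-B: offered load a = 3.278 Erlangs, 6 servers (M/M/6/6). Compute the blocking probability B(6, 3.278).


B(c,a) = (a^c/c!) / Σ_{k=0}^{c} a^k/k!
a^6/6! = 1.723143
Σ terms (k=0..6): 1.00000 + 3.27800 + 5.37264 + 5.87051 + 4.81088 + 3.15401 + 1.72314 = 25.209185
B = 1.723143/25.209185 = 0.068354

Final: 0.068354


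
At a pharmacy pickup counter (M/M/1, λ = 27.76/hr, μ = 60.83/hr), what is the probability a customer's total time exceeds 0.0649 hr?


W ~ Exponential(μ−λ) for M/M/1.
μ − λ = 60.83 − 27.76 = 33.0700
P(W > t) = e^{−(μ−λ)t} = e^{−2.1462} = 0.116923

Final: 0.116923


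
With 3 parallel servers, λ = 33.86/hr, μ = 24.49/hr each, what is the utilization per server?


ρ = λ/(cμ) = 33.86/(3·24.49) = 33.86/73.47 = 0.4609

Final: 0.4609


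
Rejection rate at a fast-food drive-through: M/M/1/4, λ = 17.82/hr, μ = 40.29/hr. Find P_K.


ρ = λ/μ = 17.82/40.29 = 0.4423
P_K = (1−ρ)ρ^K/(1−ρ^(K+1)) = (0.5577·0.038269)/(1 − 0.016926)
= 0.021343/0.983074 = 0.021710

Final: 0.021710


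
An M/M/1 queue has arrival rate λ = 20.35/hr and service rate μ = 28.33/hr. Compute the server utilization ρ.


ρ = λ/μ = 20.35/28.33 = 0.7183

Final: 0.7183


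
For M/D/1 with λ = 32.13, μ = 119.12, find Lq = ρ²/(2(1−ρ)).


ρ = 32.13/119.12 = 0.2697
M/D/1: Lq = ρ²/(2(1−ρ)) = 0.07275/(2·0.7303) = 0.04981

Final: 0.04981


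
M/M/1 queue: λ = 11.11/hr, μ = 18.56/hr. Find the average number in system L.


ρ = λ/μ = 11.11/18.56 = 0.5986
L = ρ/(1−ρ) = 0.5986/(1 − 0.5986) = 0.5986/0.4014 = 1.4913

Final: 1.4913


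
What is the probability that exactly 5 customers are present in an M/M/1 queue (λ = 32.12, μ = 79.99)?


ρ = 32.12/79.99 = 0.4016
P_n = (1−ρ)·ρ^n = (1 − 0.4016)·0.4016^5 = 0.5984·0.010440 = 0.006248

Final: 0.006248


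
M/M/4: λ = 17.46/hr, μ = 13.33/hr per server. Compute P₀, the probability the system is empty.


a = λ/μ = 17.46/13.33 = 1.3098; ρ = a/c = 0.3275
Σ_{k=0}^{3} a^k/k! (terms k=0..3) = 1.00000 + 1.30983 + 0.85782 + 0.37453 = 3.54219
Tail: a^4/(4!(1−ρ)) = 2.94345/(24·0.6725) = 0.18236
P₀ = 1/(3.54219 + 0.18236) = 1/3.72454 = 0.268489

Final: 0.268489


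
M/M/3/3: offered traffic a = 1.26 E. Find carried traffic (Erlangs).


B(3,1.26) = 0.098428 (Erlang-B)
Carried load = a(1 − B) = 1.26·(1 − 0.098428) = 1.26·0.901572 = 1.1360 E

Final: 1.1360 Erlangs


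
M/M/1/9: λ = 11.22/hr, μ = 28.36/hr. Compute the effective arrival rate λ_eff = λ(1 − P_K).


ρ = 0.3956; P_K = (1−ρ)ρ^9/(1−ρ^10) = 0.0001435
λ_eff = λ(1 − P_K) = 11.22·(1 − 0.0001435) = 11.22·0.999856 = 11.2184 /hr

Final: 11.2184 /hr


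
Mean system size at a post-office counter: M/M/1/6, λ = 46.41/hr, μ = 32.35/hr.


ρ = 46.41/32.35 = 1.4346
L = ρ[1 − (K+1)ρ^K + Kρ^(K+1)] / [(1−ρ)(1−ρ^(K+1))]
Numerator: 1.4346·(1 − 7·8.718137 + 6·12.507226) = 21.542838
Denominator: (-0.4346)·(-11.507226) = 5.001286
L = 21.542838/5.001286 = 4.3075

Final: 4.3075


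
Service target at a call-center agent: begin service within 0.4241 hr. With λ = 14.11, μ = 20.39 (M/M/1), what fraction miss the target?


ρ = 14.11/20.39 = 0.6920
P(Wq > t) = ρ·e^{−(μ−λ)t} = 0.6920·e^{−2.6633}
= 0.6920·0.069714 = 0.048243

Final: 0.048243


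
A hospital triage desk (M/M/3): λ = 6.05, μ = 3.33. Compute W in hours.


a = 1.8168; ρ = 0.6056; P₀ = 0.142827
Lq = P₀·a^c·ρ/(c!(1−ρ)²) = 0.55580
Wq = Lq/λ = 0.55580/6.05 = 0.09187 hr
W = Wq + 1/μ = 0.09187 + 0.30030 = 0.39217 hr

Final: 0.39217 hr


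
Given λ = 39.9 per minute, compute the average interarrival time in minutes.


Mean interarrival time = 1/λ = 1/39.9 minute = 0.02506 minute
In minutes: 0.02506 × 1 = 0.02506 min

Final: 0.02506 min


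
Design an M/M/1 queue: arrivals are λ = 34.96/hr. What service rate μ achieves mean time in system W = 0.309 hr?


W = 1/(μ−λ) ⇒ μ − λ = 1/W = 1/0.309 = 3.2362
μ = λ + 1/W = 34.96 + 3.2362 = 38.1962 per hr

Final: 38.1962 /hr


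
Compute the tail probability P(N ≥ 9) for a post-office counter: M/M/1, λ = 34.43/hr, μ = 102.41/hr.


ρ = 34.43/102.41 = 0.3362
P(N ≥ n) = ρ^n = 0.3362^9 = 0.00005487

Final: 0.00005487


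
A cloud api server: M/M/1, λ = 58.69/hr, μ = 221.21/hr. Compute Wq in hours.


ρ = 58.69/221.21 = 0.2653
Wq = ρ/(μ−λ) = 0.2653/(221.21 − 58.69) = 0.2653/162.52 = 0.001632 hr

Final: 0.001632 hr


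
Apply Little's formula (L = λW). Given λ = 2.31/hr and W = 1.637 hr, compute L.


L = λW = 2.31·1.637 = 3.7815

Final: 3.7815


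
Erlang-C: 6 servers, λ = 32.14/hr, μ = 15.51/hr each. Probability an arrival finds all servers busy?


a = λ/μ = 2.0722; ρ = a/6 = 0.3454
P₀ = 0.125676 (from M/M/c formula)
C(c,a) = [a^c/(c!(1−ρ))]·P₀ = [79.17799/(720·0.6546)]·0.125676
= 0.16799·0.125676 = 0.021112

Final: 0.021112


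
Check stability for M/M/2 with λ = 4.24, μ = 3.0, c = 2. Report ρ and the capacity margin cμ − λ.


Total capacity cμ = 2·3.0 = 6.00/hr
ρ = λ/(cμ) = 4.24/6.00 = 0.7067
Stable ⇔ ρ < 1: YES
Spare capacity = cμ − λ = 6.00 − 4.24 = 1.76/hr

Final: ρ = 0.7067; stable; margin = 1.76/hr


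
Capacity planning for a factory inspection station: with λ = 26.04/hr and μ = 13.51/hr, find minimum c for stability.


Stability requires cμ > λ ⇔ c > λ/μ.
λ/μ = 26.04/13.51 = 1.9275
Minimum integer c = ⌊1.9275⌋ + 1 = 2
Check: 2·13.51 = 27.02 > 26.04, while 1·13.51 = 13.51 ≤ 26.04

Final: 2 servers


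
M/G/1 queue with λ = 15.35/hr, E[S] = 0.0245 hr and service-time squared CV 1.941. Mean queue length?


ρ = λ·E[S] = 15.35·0.0245 = 0.3761
Lq = ρ²(1+C_s²)/(2(1−ρ)) = 0.1414·(1+1.941)/(2·0.6239)
= 0.1414·2.9410/1.2479 = 0.33334

Final: 0.33334


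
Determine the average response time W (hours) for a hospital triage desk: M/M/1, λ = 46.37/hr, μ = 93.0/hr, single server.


W = 1/(μ−λ) = 1/(93.0 − 46.37) = 1/46.63 = 0.02145 hr

Final: 0.02145 hr


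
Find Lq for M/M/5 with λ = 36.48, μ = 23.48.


a = λ/μ = 1.5537; ρ = a/5 = 0.3107
P₀ = 0.211065
Lq = P₀·a^c·ρ / (c!·(1−ρ)²) = 0.211065·9.05282·0.3107/(120·0.47509)
= 0.01041

Final: 0.01041


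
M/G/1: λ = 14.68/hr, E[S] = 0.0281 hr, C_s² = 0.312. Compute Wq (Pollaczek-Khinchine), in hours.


ρ = λ·E[S] = 14.68·0.0281 = 0.4125
E[S²] = E[S]²(1+C_s²) = 0.0281²·(1+0.312) = 0.001036
Wq = λ·E[S²]/(2(1−ρ)) = 14.68·0.001036/(2·0.5875) = 0.01294 hr

Final: 0.01294 hr


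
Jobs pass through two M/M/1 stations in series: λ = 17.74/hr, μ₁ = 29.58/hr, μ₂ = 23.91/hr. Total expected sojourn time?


Each node sees arrival rate λ = 17.74/hr (tandem ⇒ throughput preserved).
W₁ = 1/(μ₁−λ) = 1/(29.58−17.74) = 0.08446 hr
W₂ = 1/(μ₂−λ) = 1/(23.91−17.74) = 0.16207 hr
W_total = W₁ + W₂ = 0.08446 + 0.16207 = 0.24653 hr

Final: 0.24653 hr


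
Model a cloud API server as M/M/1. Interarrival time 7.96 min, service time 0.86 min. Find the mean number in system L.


λ = 60/7.96 = 7.5377 /hr
μ = 60/0.86 = 69.7674 /hr
ρ = λ/μ = 7.5377/69.7674 = 0.1080
L = ρ/(1−ρ) = 0.1080/0.8920 = 0.1211

Final: 0.1211


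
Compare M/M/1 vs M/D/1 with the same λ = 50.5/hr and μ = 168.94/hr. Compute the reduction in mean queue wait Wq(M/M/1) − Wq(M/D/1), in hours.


ρ = 50.5/168.94 = 0.2989
Wq(M/M/1) = ρ/(μ−λ) = 0.2989/118.44 = 0.002524 hr
Wq(M/D/1) = ρ/(2(μ−λ)) = 0.001262 hr
Savings = 0.002524 − 0.001262 = 0.001262 hr

Final: 0.001262 hr


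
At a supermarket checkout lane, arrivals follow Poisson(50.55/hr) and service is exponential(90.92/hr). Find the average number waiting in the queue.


ρ = 50.55/90.92 = 0.5560
Lq = ρ²/(1−ρ) = 0.3091/0.4440 = 0.6962

Final: 0.6962


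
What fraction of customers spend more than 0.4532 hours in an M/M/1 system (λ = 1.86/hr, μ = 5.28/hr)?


W ~ Exponential(μ−λ) for M/M/1.
μ − λ = 5.28 − 1.86 = 3.4200
P(W > t) = e^{−(μ−λ)t} = e^{−1.5499} = 0.212260

Final: 0.212260


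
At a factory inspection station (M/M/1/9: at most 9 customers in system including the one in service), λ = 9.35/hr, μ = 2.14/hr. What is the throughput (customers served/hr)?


ρ = 4.3692; P_K = (1−ρ)ρ^9/(1−ρ^10) = 0.771123
λ_eff = λ(1 − P_K) = 9.35·(1 − 0.771123) = 9.35·0.228877 = 2.1400 /hr

Final: 2.1400 /hr


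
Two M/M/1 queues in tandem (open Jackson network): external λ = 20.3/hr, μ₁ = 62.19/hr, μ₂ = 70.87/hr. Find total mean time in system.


Each node sees arrival rate λ = 20.3/hr (tandem ⇒ throughput preserved).
W₁ = 1/(μ₁−λ) = 1/(62.19−20.3) = 0.02387 hr
W₂ = 1/(μ₂−λ) = 1/(70.87−20.3) = 0.01977 hr
W_total = W₁ + W₂ = 0.02387 + 0.01977 = 0.04365 hr

Final: 0.04365 hr


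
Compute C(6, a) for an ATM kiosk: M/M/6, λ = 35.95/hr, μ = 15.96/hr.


a = λ/μ = 2.2525; ρ = a/6 = 0.3754
P₀ = 0.104816 (from M/M/c formula)
C(c,a) = [a^c/(c!(1−ρ))]·P₀ = [130.61590/(720·0.6246)]·0.104816
= 0.29045·0.104816 = 0.030444

Final: 0.030444
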